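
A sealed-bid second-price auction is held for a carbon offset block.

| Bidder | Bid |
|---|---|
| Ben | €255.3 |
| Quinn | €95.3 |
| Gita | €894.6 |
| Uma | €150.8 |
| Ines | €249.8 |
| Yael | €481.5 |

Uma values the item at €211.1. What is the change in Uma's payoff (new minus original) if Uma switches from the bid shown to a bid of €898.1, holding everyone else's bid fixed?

−€683.5

The highest bid among the other bidders is €894.6; Uma's bid doesn't change that.
Original bid €150.8: Uma is not highest (top rival bid is €894.6); payoff €0.
Alternative bid €898.1: Uma is highest, pays the top rival bid €894.6; payoff €211.1 − €894.6 = −€683.5.
Change in payoff = −€683.5 − (€0) = −€683.5.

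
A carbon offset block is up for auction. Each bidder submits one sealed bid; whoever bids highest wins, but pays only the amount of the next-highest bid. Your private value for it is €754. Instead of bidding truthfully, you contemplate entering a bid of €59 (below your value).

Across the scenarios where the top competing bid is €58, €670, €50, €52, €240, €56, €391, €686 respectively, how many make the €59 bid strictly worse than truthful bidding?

The deviation hurts exactly when the highest competing bid lies strictly between €59 and €754 — underbidding then forfeits a profitable win.
€58: below both → same outcome either way.
€670: inside the interval → strictly worse (loss €84).
€50: below both → same outcome either way.
€52: below both → same outcome either way.
€240: inside the interval → strictly worse (loss €514).
€56: below both → same outcome either way.
€391: inside the interval → strictly worse (loss €363).
€686: inside the interval → strictly worse (loss €68).
Count: 4.

4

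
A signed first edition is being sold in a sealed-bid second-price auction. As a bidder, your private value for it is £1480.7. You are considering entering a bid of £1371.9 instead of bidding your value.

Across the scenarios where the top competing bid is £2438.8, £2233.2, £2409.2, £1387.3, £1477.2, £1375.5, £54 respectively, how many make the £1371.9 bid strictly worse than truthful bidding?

The deviation hurts exactly when the highest competing bid lies strictly between £1371.9 and £1480.7 — underbidding then forfeits a profitable win.
£2438.8: above both → same outcome either way.
£2233.2: above both → same outcome either way.
£2409.2: above both → same outcome either way.
£1387.3: inside the interval → strictly worse (loss £93.4).
£1477.2: inside the interval → strictly worse (loss £3.5).
£1375.5: inside the interval → strictly worse (loss £105.2).
£54: below both → same outcome either way.
Count: 3.

3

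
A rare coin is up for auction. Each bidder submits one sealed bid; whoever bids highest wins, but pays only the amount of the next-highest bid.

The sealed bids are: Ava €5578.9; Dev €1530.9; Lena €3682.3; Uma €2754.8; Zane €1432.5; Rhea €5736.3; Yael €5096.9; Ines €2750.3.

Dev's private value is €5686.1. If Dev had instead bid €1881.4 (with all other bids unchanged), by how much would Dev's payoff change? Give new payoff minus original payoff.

€0

The highest bid among the other bidders is €5736.3; Dev's bid doesn't change that.
Original bid €1530.9: Dev is not highest (top rival bid is €5736.3); payoff €0.
Alternative bid €1881.4: Dev is not highest (top rival bid is €5736.3); payoff €0.
Change in payoff = €0 − (€0) = €0.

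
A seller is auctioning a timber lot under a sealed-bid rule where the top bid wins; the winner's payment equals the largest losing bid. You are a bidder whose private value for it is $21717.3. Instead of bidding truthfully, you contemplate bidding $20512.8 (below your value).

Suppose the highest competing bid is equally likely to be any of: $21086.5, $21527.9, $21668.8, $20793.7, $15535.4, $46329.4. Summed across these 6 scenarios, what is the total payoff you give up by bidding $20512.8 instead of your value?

The deviation costs you only when the competing bid falls strictly between $20512.8 and $21717.3; elsewhere both bids give the same outcome.
$21086.5: truthful payoff $630.8, deviation payoff $0 → loss $630.8.
$21527.9: truthful payoff $189.4, deviation payoff $0 → loss $189.4.
$21668.8: truthful payoff $48.5, deviation payoff $0 → loss $48.5.
$20793.7: truthful payoff $923.6, deviation payoff $0 → loss $923.6.
$15535.4: outcomes coincide → loss $0.
$46329.4: outcomes coincide → loss $0.
Total loss = $630.8 + $189.4 + $48.5 + $923.6 = $1792.3.

$1792.3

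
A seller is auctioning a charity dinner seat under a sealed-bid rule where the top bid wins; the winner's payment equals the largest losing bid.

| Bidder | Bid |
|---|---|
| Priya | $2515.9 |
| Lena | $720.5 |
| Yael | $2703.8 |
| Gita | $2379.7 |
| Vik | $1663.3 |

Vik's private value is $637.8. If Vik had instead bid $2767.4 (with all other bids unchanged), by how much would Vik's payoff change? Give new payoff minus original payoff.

The highest bid among the other bidders is $2703.8; Vik's bid doesn't change that.
Original bid $1663.3: Vik is not highest (top rival bid is $2703.8); payoff $0.
Alternative bid $2767.4: Vik is highest, pays the top rival bid $2703.8; payoff $637.8 − $2703.8 = −$2066.
Change in payoff = −$2066 − ($0) = −$2066.

−$2066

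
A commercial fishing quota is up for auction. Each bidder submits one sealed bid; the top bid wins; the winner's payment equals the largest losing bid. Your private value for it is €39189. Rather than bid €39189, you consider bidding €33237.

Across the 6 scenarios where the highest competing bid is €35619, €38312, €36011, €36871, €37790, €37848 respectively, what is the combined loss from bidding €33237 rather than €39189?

The deviation costs you only when the competing bid falls strictly between €33237 and €39189; elsewhere both bids give the same outcome.
€35619: truthful payoff €3570, deviation payoff €0 → loss €3570.
€38312: truthful payoff €877, deviation payoff €0 → loss €877.
€36011: truthful payoff €3178, deviation payoff €0 → loss €3178.
€36871: truthful payoff €2318, deviation payoff €0 → loss €2318.
€37790: truthful payoff €1399, deviation payoff €0 → loss €1399.
€37848: truthful payoff €1341, deviation payoff €0 → loss €1341.
Total loss = €3570 + €877 + €3178 + €2318 + €1399 + €1341 = €12683.
Because the price is fixed by the runner-up's bid, deviating from your value can only change a good outcome into a bad one — never the reverse.

€12683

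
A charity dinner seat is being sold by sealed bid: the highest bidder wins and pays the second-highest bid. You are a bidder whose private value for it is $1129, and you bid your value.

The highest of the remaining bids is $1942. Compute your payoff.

$0

Your bid $1129 is below the highest competing bid $1942, so you lose.
A losing bidder pays nothing and receives nothing: payoff = $0.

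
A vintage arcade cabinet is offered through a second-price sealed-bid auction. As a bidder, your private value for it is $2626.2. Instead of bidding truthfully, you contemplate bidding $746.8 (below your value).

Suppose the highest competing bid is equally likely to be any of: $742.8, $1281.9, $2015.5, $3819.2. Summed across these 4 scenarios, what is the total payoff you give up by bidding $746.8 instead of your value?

$1955

The deviation costs you only when the competing bid falls strictly between $746.8 and $2626.2; elsewhere both bids give the same outcome.
$742.8: outcomes coincide → loss $0.
$1281.9: truthful payoff $1344.3, deviation payoff $0 → loss $1344.3.
$2015.5: truthful payoff $610.7, deviation payoff $0 → loss $610.7.
$3819.2: outcomes coincide → loss $0.
Total loss = $1344.3 + $610.7 = $1955.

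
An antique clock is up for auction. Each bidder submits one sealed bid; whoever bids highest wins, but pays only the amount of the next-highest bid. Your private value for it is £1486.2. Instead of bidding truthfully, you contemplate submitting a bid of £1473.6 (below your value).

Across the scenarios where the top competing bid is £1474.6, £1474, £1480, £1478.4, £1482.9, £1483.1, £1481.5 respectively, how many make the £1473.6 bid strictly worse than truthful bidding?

The deviation hurts exactly when the highest competing bid lies strictly between £1473.6 and £1486.2 — underbidding then forfeits a profitable win.
£1474.6: inside the interval → strictly worse (loss £11.6).
£1474: inside the interval → strictly worse (loss £12.2).
£1480: inside the interval → strictly worse (loss £6.2).
£1478.4: inside the interval → strictly worse (loss £7.8).
£1482.9: inside the interval → strictly worse (loss £3.3).
£1483.1: inside the interval → strictly worse (loss £3.1).
£1481.5: inside the interval → strictly worse (loss £4.7).
Count: 7.

7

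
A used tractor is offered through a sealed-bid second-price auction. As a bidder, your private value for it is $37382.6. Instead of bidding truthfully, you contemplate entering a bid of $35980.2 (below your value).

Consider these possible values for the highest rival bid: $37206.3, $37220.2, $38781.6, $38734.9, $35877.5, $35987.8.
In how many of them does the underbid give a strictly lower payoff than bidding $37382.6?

The deviation hurts exactly when the highest competing bid lies strictly between $35980.2 and $37382.6 — underbidding then forfeits a profitable win.
$37206.3: inside the interval → strictly worse (loss $176.3).
$37220.2: inside the interval → strictly worse (loss $162.4).
$38781.6: above both → same outcome either way.
$38734.9: above both → same outcome either way.
$35877.5: below both → same outcome either way.
$35987.8: inside the interval → strictly worse (loss $1394.8).
Count: 3.

3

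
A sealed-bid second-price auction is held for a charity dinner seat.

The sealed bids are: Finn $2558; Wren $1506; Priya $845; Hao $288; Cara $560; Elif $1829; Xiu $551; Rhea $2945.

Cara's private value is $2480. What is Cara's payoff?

$0

Highest bid: Rhea at $2945, so Rhea wins.
Second-highest bid: Finn at $2558 — that is the price the winner pays.
Cara did not win, so Cara pays nothing and receives nothing: payoff $0.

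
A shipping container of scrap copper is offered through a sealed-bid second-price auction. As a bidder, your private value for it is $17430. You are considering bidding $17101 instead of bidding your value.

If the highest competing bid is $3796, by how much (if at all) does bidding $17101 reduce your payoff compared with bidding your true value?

$0

Bidding your value $17430: you win (since $17430 > $3796) and pay $3796. Payoff $13634.
Bidding $17101: you win and pay $3796. Payoff $17430 − $3796 = $13634.
Difference = $13634 − $13634 = $0; both bids lead to the same outcome because the competing bid is below both your value and your alternative bid.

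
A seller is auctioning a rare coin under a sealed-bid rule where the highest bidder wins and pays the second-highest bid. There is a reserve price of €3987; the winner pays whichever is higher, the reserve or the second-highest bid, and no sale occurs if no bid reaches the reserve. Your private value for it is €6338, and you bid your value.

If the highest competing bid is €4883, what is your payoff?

€1455

Your bid €6338 is the highest and exceeds the reserve.
Price = max(second-highest bid, reserve) = max(€4883, €3987) = €4883.
Payoff = €6338 − €4883 = €1455.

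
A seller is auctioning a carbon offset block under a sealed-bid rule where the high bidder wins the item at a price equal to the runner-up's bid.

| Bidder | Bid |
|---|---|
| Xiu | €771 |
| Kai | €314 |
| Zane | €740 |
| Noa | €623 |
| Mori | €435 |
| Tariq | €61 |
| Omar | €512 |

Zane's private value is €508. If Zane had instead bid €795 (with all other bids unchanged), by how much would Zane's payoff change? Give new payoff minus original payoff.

The highest bid among the other bidders is €771; Zane's bid doesn't change that.
Original bid €740: Zane is not highest (top rival bid is €771); payoff €0.
Alternative bid €795: Zane is highest, pays the top rival bid €771; payoff €508 − €771 = −€263.
Change in payoff = −€263 − (€0) = −€263.

−€263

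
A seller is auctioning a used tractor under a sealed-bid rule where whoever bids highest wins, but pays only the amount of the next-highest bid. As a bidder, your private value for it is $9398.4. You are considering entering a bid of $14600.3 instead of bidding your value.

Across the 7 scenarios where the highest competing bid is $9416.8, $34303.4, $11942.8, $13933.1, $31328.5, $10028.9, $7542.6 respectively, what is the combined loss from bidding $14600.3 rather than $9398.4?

$7728

The deviation costs you only when the competing bid falls strictly between $9398.4 and $14600.3; elsewhere both bids give the same outcome.
$9416.8: truthful payoff $0, deviation payoff −$18.4 → loss $18.4.
$34303.4: outcomes coincide → loss $0.
$11942.8: truthful payoff $0, deviation payoff −$2544.4 → loss $2544.4.
$13933.1: truthful payoff $0, deviation payoff −$4534.7 → loss $4534.7.
$31328.5: outcomes coincide → loss $0.
$10028.9: truthful payoff $0, deviation payoff −$630.5 → loss $630.5.
$7542.6: outcomes coincide → loss $0.
Total loss = $18.4 + $2544.4 + $4534.7 + $630.5 = $7728.
Because the price is fixed by the runner-up's bid, deviating from your value can only change a good outcome into a bad one — never the reverse.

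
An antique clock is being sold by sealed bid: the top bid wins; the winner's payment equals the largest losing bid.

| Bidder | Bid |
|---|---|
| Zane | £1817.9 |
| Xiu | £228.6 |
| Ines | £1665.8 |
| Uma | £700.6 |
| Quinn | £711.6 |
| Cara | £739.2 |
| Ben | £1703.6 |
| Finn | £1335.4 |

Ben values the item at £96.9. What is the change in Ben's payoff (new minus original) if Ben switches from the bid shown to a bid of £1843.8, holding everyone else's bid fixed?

The highest bid among the other bidders is £1817.9; Ben's bid doesn't change that.
Original bid £1703.6: Ben is not highest (top rival bid is £1817.9); payoff £0.
Alternative bid £1843.8: Ben is highest, pays the top rival bid £1817.9; payoff £96.9 − £1817.9 = −£1721.
Change in payoff = −£1721 − (£0) = −£1721.

−£1721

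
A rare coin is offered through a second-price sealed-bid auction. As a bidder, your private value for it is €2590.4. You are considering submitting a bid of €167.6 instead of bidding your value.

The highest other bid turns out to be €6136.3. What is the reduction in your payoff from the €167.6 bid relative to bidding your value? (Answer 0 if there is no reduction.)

€0

Bidding your value €2590.4: you lose (since €2590.4 < €6136.3). Payoff €0.
Bidding €167.6: you lose. Payoff €0.
Difference = €0 − €0 = €0; both bids lead to the same outcome because the competing bid is above both your value and your alternative bid.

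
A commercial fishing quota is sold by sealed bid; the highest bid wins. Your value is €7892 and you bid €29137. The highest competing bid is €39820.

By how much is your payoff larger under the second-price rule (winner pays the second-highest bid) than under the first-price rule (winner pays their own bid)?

€0

Your bid €29137 is below €39820, so you lose under either rule.
Payoff is €0 in both cases; difference = €0.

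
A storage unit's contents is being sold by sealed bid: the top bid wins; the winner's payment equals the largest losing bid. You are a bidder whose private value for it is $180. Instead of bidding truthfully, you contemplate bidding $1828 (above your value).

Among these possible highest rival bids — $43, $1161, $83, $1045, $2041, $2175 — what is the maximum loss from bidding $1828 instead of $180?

$981

$43: same outcome either way → loss $0.
$1161: truthful gives $0, deviation gives −$981 → loss $981.
$83: same outcome either way → loss $0.
$1045: truthful gives $0, deviation gives −$865 → loss $865.
$2041: same outcome either way → loss $0.
$2175: same outcome either way → loss $0.
Maximum loss: $981.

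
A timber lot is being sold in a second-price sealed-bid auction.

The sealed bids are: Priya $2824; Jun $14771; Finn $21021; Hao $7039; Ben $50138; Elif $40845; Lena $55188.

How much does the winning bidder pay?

Highest bid: Lena at $55188, so Lena wins.
Second-highest bid: Ben at $50138 — that is the price the winner pays.

$50138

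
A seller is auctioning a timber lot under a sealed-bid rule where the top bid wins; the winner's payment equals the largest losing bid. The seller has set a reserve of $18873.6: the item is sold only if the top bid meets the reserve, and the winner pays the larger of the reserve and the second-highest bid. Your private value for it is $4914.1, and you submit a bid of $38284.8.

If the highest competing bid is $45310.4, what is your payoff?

$0

Your bid $38284.8 is below the highest competing bid $45310.4, so you lose. Payoff $0.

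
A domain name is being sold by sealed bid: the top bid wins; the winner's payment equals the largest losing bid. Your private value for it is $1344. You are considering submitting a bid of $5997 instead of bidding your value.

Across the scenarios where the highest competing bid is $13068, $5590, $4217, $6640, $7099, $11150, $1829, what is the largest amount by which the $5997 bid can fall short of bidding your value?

$4246

$13068: same outcome either way → loss $0.
$5590: truthful gives $0, deviation gives −$4246 → loss $4246.
$4217: truthful gives $0, deviation gives −$2873 → loss $2873.
$6640: same outcome either way → loss $0.
$7099: same outcome either way → loss $0.
$11150: same outcome either way → loss $0.
$1829: truthful gives $0, deviation gives −$485 → loss $485.
Maximum loss: $4246.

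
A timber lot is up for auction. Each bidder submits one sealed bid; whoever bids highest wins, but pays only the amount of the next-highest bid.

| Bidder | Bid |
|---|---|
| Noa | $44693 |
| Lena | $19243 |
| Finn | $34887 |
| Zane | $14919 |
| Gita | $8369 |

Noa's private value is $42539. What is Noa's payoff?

$7652

Highest bid: Noa at $44693, so Noa wins.
Second-highest bid: Finn at $34887 — that is the price the winner pays.
Noa's payoff = value − price = $42539 − $34887 = $7652.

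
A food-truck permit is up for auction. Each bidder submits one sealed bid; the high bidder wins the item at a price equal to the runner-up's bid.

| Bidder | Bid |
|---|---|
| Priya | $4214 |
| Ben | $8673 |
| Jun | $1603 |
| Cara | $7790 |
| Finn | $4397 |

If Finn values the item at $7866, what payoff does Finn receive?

Highest bid: Ben at $8673, so Ben wins.
Second-highest bid: Cara at $7790 — that is the price the winner pays.
Finn did not win, so Finn pays nothing and receives nothing: payoff $0.

$0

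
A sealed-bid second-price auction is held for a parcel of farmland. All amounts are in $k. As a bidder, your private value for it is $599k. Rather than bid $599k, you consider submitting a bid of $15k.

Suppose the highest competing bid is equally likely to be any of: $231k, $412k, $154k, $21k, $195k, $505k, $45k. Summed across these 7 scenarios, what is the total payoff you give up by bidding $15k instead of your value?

The deviation costs you only when the competing bid falls strictly between $15k and $599k; elsewhere both bids give the same outcome.
$231k: truthful payoff $368k, deviation payoff $0k → loss $368k.
$412k: truthful payoff $187k, deviation payoff $0k → loss $187k.
$154k: truthful payoff $445k, deviation payoff $0k → loss $445k.
$21k: truthful payoff $578k, deviation payoff $0k → loss $578k.
$195k: truthful payoff $404k, deviation payoff $0k → loss $404k.
$505k: truthful payoff $94k, deviation payoff $0k → loss $94k.
$45k: truthful payoff $554k, deviation payoff $0k → loss $554k.
Total loss = $368k + $187k + $445k + $578k + $404k + $94k + $554k = $2630k.

$2630k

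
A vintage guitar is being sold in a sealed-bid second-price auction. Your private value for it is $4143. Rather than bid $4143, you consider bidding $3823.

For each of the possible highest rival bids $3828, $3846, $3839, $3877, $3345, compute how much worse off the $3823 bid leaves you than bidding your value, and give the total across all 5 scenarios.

The deviation costs you only when the competing bid falls strictly between $3823 and $4143; elsewhere both bids give the same outcome.
$3828: truthful payoff $315, deviation payoff $0 → loss $315.
$3846: truthful payoff $297, deviation payoff $0 → loss $297.
$3839: truthful payoff $304, deviation payoff $0 → loss $304.
$3877: truthful payoff $266, deviation payoff $0 → loss $266.
$3345: outcomes coincide → loss $0.
Total loss = $315 + $297 + $304 + $266 = $1182.

$1182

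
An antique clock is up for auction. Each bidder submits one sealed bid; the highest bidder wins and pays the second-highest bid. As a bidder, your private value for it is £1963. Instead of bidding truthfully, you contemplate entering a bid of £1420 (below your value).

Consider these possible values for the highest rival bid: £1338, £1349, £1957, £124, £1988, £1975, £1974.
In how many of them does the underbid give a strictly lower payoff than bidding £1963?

The deviation hurts exactly when the highest competing bid lies strictly between £1420 and £1963 — underbidding then forfeits a profitable win.
£1338: below both → same outcome either way.
£1349: below both → same outcome either way.
£1957: inside the interval → strictly worse (loss £6).
£124: below both → same outcome either way.
£1988: above both → same outcome either way.
£1975: above both → same outcome either way.
£1974: above both → same outcome either way.
Count: 1.

1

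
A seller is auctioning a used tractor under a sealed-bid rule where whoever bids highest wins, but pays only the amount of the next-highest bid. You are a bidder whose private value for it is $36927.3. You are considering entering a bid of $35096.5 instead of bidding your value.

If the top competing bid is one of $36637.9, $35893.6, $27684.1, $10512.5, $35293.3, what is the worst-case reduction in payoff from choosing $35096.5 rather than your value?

$36637.9: truthful gives $289.4, deviation gives $0 → loss $289.4.
$35893.6: truthful gives $1033.7, deviation gives $0 → loss $1033.7.
$27684.1: same outcome either way → loss $0.
$10512.5: same outcome either way → loss $0.
$35293.3: truthful gives $1634, deviation gives $0 → loss $1634.
Maximum loss: $1634.

$1634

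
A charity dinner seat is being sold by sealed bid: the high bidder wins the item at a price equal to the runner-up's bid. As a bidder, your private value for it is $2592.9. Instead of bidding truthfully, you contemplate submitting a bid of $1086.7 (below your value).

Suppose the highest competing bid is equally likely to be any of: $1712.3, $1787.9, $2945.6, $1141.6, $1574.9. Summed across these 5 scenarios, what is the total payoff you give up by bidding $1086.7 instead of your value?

The deviation costs you only when the competing bid falls strictly between $1086.7 and $2592.9; elsewhere both bids give the same outcome.
$1712.3: truthful payoff $880.6, deviation payoff $0 → loss $880.6.
$1787.9: truthful payoff $805, deviation payoff $0 → loss $805.
$2945.6: outcomes coincide → loss $0.
$1141.6: truthful payoff $1451.3, deviation payoff $0 → loss $1451.3.
$1574.9: truthful payoff $1018, deviation payoff $0 → loss $1018.
Total loss = $880.6 + $805 + $1451.3 + $1018 = $4154.9.

$4154.9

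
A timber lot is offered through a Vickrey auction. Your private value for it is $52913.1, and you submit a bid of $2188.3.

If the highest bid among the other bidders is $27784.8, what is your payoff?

Your bid $2188.3 is below the highest competing bid $27784.8, so you lose.
A losing bidder pays nothing and receives nothing: payoff = $0.

$0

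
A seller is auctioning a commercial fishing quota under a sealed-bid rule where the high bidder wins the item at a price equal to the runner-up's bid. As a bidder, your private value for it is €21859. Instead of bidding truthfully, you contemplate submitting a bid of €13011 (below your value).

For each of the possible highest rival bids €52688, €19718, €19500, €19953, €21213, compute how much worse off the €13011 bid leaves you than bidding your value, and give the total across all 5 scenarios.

€7052

The deviation costs you only when the competing bid falls strictly between €13011 and €21859; elsewhere both bids give the same outcome.
€52688: outcomes coincide → loss €0.
€19718: truthful payoff €2141, deviation payoff €0 → loss €2141.
€19500: truthful payoff €2359, deviation payoff €0 → loss €2359.
€19953: truthful payoff €1906, deviation payoff €0 → loss €1906.
€21213: truthful payoff €646, deviation payoff €0 → loss €646.
Total loss = €2141 + €2359 + €1906 + €646 = €7052.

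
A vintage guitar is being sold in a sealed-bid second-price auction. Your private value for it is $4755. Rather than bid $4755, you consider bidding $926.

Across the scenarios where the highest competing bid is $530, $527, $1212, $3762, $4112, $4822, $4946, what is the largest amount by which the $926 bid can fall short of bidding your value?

$3543

$530: same outcome either way → loss $0.
$527: same outcome either way → loss $0.
$1212: truthful gives $3543, deviation gives $0 → loss $3543.
$3762: truthful gives $993, deviation gives $0 → loss $993.
$4112: truthful gives $643, deviation gives $0 → loss $643.
$4822: same outcome either way → loss $0.
$4946: same outcome either way → loss $0.
Maximum loss: $3543.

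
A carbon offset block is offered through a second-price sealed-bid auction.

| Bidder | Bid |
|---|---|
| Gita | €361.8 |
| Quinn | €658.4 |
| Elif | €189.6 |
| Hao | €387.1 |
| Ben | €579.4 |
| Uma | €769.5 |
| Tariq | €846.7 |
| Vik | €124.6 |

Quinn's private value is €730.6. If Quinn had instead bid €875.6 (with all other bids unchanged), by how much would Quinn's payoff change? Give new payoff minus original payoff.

The highest bid among the other bidders is €846.7; Quinn's bid doesn't change that.
Original bid €658.4: Quinn is not highest (top rival bid is €846.7); payoff €0.
Alternative bid €875.6: Quinn is highest, pays the top rival bid €846.7; payoff €730.6 − €846.7 = −€116.1.
Change in payoff = −€116.1 − (€0) = −€116.1.

−€116.1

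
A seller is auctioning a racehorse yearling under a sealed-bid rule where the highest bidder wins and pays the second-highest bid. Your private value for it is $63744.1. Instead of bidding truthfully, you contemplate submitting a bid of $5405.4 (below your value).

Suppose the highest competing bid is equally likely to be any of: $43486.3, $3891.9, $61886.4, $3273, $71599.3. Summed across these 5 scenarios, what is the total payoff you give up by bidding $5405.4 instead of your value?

The deviation costs you only when the competing bid falls strictly between $5405.4 and $63744.1; elsewhere both bids give the same outcome.
$43486.3: truthful payoff $20257.8, deviation payoff $0 → loss $20257.8.
$3891.9: outcomes coincide → loss $0.
$61886.4: truthful payoff $1857.7, deviation payoff $0 → loss $1857.7.
$3273: outcomes coincide → loss $0.
$71599.3: outcomes coincide → loss $0.
Total loss = $20257.8 + $1857.7 = $22115.5.
Truthful bidding weakly dominates here: raising your bid can only win items priced above your value, and lowering it can only forfeit items priced below.

$22115.5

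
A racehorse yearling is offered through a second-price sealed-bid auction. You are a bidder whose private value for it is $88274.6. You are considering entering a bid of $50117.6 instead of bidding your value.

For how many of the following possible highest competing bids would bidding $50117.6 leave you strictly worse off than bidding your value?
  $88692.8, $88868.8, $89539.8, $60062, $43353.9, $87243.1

The deviation hurts exactly when the highest competing bid lies strictly between $50117.6 and $88274.6 — underbidding then forfeits a profitable win.
$88692.8: above both → same outcome either way.
$88868.8: above both → same outcome either way.
$89539.8: above both → same outcome either way.
$60062: inside the interval → strictly worse (loss $28212.6).
$43353.9: below both → same outcome either way.
$87243.1: inside the interval → strictly worse (loss $1031.5).
Count: 2.

2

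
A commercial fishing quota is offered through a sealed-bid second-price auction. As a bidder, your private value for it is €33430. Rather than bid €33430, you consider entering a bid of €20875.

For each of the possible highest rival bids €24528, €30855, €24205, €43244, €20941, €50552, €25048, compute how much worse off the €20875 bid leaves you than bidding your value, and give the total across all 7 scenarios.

The deviation costs you only when the competing bid falls strictly between €20875 and €33430; elsewhere both bids give the same outcome.
€24528: truthful payoff €8902, deviation payoff €0 → loss €8902.
€30855: truthful payoff €2575, deviation payoff €0 → loss €2575.
€24205: truthful payoff €9225, deviation payoff €0 → loss €9225.
€43244: outcomes coincide → loss €0.
€20941: truthful payoff €12489, deviation payoff €0 → loss €12489.
€50552: outcomes coincide → loss €0.
€25048: truthful payoff €8382, deviation payoff €0 → loss €8382.
Total loss = €8902 + €2575 + €9225 + €12489 + €8382 = €41573.
In a second-price auction your bid sets only whether you win, not what you pay, so bidding your true value is weakly dominant.

€41573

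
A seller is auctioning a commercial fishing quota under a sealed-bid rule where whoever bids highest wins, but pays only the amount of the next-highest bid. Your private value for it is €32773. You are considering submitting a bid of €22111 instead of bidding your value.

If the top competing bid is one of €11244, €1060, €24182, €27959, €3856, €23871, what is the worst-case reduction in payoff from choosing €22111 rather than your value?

€8902

€11244: same outcome either way → loss €0.
€1060: same outcome either way → loss €0.
€24182: truthful gives €8591, deviation gives €0 → loss €8591.
€27959: truthful gives €4814, deviation gives €0 → loss €4814.
€3856: same outcome either way → loss €0.
€23871: truthful gives €8902, deviation gives €0 → loss €8902.
Maximum loss: €8902.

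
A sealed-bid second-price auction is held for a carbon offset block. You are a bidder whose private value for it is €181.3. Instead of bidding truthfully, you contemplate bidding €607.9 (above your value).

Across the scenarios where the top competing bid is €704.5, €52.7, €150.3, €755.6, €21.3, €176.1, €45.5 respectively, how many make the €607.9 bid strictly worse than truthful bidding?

The deviation hurts exactly when the highest competing bid lies strictly between €181.3 and €607.9 — overbidding then wins at a price above your value.
€704.5: above both → same outcome either way.
€52.7: below both → same outcome either way.
€150.3: below both → same outcome either way.
€755.6: above both → same outcome either way.
€21.3: below both → same outcome either way.
€176.1: below both → same outcome either way.
€45.5: below both → same outcome either way.
Count: 0.

0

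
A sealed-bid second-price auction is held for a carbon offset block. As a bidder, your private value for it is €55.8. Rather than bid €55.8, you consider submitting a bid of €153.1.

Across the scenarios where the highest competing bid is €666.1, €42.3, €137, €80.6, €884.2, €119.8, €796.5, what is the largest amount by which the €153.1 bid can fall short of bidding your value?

€81.2

€666.1: same outcome either way → loss €0.
€42.3: same outcome either way → loss €0.
€137: truthful gives €0, deviation gives −€81.2 → loss €81.2.
€80.6: truthful gives €0, deviation gives −€24.8 → loss €24.8.
€884.2: same outcome either way → loss €0.
€119.8: truthful gives €0, deviation gives −€64 → loss €64.
€796.5: same outcome either way → loss €0.
Maximum loss: €81.2.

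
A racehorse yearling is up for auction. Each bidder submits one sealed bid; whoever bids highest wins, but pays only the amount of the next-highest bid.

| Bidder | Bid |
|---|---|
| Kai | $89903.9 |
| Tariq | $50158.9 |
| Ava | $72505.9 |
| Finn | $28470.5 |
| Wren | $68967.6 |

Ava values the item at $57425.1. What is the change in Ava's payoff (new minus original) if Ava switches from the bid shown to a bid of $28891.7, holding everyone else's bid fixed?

The highest bid among the other bidders is $89903.9; Ava's bid doesn't change that.
Original bid $72505.9: Ava is not highest (top rival bid is $89903.9); payoff $0.
Alternative bid $28891.7: Ava is not highest (top rival bid is $89903.9); payoff $0.
Change in payoff = $0 − ($0) = $0.

$0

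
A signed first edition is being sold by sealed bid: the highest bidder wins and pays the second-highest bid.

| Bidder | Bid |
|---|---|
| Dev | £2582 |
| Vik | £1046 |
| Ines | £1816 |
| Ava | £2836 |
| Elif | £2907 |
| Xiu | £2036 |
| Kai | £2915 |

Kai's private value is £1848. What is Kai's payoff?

Highest bid: Kai at £2915, so Kai wins.
Second-highest bid: Elif at £2907 — that is the price the winner pays.
Kai's payoff = value − price = £1848 − £2907 = −£1059.

−£1059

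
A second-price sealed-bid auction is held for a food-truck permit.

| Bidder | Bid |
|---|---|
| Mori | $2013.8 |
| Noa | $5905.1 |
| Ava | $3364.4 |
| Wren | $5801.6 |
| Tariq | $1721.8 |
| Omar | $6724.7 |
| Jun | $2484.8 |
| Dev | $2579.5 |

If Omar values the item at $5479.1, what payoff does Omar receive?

−$426

Highest bid: Omar at $6724.7, so Omar wins.
Second-highest bid: Noa at $5905.1 — that is the price the winner pays.
Omar's payoff = value − price = $5479.1 − $5905.1 = −$426.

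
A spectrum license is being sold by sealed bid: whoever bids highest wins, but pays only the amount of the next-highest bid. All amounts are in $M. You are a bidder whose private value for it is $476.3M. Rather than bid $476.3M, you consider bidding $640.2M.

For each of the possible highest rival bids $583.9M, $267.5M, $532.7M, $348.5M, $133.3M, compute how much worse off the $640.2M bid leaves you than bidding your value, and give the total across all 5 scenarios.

The deviation costs you only when the competing bid falls strictly between $476.3M and $640.2M; elsewhere both bids give the same outcome.
$583.9M: truthful payoff $0M, deviation payoff −$107.6M → loss $107.6M.
$267.5M: outcomes coincide → loss $0M.
$532.7M: truthful payoff $0M, deviation payoff −$56.4M → loss $56.4M.
$348.5M: outcomes coincide → loss $0M.
$133.3M: outcomes coincide → loss $0M.
Total loss = $107.6M + $56.4M = $164M.

$164M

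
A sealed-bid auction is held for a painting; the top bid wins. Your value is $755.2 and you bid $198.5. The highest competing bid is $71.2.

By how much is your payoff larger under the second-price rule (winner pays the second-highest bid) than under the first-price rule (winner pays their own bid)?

$127.3

You have the highest bid, so you win under either rule.
Second-price: pay $71.2 → payoff $684.
First-price: pay your own bid $198.5 → payoff $556.7.
Difference = $684 − ($556.7) = $127.3.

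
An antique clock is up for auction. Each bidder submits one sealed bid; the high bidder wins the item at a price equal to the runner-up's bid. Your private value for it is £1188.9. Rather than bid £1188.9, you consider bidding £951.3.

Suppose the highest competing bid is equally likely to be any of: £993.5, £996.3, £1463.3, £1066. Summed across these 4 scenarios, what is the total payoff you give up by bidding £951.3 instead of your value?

The deviation costs you only when the competing bid falls strictly between £951.3 and £1188.9; elsewhere both bids give the same outcome.
£993.5: truthful payoff £195.4, deviation payoff £0 → loss £195.4.
£996.3: truthful payoff £192.6, deviation payoff £0 → loss £192.6.
£1463.3: outcomes coincide → loss £0.
£1066: truthful payoff £122.9, deviation payoff £0 → loss £122.9.
Total loss = £195.4 + £192.6 + £122.9 = £510.9.
In a second-price auction your bid sets only whether you win, not what you pay, so bidding your true value is weakly dominant.

£510.9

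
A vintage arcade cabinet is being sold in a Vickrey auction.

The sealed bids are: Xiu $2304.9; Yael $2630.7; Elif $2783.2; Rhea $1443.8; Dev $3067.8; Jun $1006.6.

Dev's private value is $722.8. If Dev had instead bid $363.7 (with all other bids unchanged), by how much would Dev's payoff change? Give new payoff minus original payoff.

$2060.4

The highest bid among the other bidders is $2783.2; Dev's bid doesn't change that.
Original bid $3067.8: Dev is highest, pays the top rival bid $2783.2; payoff $722.8 − $2783.2 = −$2060.4.
Alternative bid $363.7: Dev is not highest (top rival bid is $2783.2); payoff $0.
Change in payoff = $0 − (−$2060.4) = $2060.4.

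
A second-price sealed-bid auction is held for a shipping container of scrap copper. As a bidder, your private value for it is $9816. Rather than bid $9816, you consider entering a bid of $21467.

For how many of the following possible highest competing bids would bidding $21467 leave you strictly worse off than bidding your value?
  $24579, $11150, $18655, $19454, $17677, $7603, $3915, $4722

4

The deviation hurts exactly when the highest competing bid lies strictly between $9816 and $21467 — overbidding then wins at a price above your value.
$24579: above both → same outcome either way.
$11150: inside the interval → strictly worse (loss $1334).
$18655: inside the interval → strictly worse (loss $8839).
$19454: inside the interval → strictly worse (loss $9638).
$17677: inside the interval → strictly worse (loss $7861).
$7603: below both → same outcome either way.
$3915: below both → same outcome either way.
$4722: below both → same outcome either way.
Count: 4.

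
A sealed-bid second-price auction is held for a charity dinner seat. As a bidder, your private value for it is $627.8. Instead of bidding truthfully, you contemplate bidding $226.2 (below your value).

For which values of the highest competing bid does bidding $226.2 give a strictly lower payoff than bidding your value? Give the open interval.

If the competing bid is below $226.2, both bids win at the same price — no difference.
If it is above $627.8, both bids lose — no difference.
If it lies strictly between $226.2 and $627.8, bidding your value wins at a price below your value (positive payoff) while bidding $226.2 loses (payoff 0).
So the deviation strictly hurts on the open interval ($226.2, $627.8).
Truthful bidding weakly dominates here: raising your bid can only win items priced above your value, and lowering it can only forfeit items priced below.

($226.2, $627.8)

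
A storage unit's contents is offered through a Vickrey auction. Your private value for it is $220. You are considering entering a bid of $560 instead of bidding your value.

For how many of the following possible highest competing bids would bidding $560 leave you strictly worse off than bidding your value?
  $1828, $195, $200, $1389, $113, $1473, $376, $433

The deviation hurts exactly when the highest competing bid lies strictly between $220 and $560 — overbidding then wins at a price above your value.
$1828: above both → same outcome either way.
$195: below both → same outcome either way.
$200: below both → same outcome either way.
$1389: above both → same outcome either way.
$113: below both → same outcome either way.
$1473: above both → same outcome either way.
$376: inside the interval → strictly worse (loss $156).
$433: inside the interval → strictly worse (loss $213).
Count: 2.

2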